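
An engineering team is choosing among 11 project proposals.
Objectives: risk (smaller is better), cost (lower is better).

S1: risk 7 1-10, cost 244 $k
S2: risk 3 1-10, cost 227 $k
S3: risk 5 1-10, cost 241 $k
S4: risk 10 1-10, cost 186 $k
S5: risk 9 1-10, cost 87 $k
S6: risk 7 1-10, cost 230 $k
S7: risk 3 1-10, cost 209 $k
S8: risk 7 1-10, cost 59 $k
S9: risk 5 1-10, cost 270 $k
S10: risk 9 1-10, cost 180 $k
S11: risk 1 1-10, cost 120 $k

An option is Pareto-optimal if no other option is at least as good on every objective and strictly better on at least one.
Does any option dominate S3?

Yes

S2 vs S3: risk 3≤5, cost 227≤241 — S2 is at least as good on every objective and strictly better on at least one, so S2 dominates S3.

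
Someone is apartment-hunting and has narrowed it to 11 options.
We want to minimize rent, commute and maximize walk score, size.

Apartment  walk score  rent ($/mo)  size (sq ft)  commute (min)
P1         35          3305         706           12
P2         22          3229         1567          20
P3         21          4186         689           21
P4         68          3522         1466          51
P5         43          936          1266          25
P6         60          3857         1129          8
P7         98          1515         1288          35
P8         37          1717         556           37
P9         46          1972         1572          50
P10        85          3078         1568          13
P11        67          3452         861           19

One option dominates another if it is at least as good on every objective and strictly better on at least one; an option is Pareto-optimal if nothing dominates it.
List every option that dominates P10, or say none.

P1: worse on walk score (35 vs 85).
P2: worse on walk score (22 vs 85).
P3: worse on walk score (21 vs 85).
P4: worse on walk score (68 vs 85).
P5: worse on walk score (43 vs 85).
P6: worse on walk score (60 vs 85).
P7: worse on size (1288 vs 1568).
P8: worse on walk score (37 vs 85).
P9: worse on walk score (46 vs 85).
P11: worse on walk score (67 vs 85).
No option dominates P10.

none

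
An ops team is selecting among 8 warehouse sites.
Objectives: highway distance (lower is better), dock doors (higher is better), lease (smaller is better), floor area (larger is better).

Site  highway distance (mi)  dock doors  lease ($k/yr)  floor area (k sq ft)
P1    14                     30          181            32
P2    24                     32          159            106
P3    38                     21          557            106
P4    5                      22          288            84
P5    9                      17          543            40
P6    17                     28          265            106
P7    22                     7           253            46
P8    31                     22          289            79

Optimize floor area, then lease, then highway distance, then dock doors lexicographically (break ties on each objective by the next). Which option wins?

P2

First maximize floor area: best is 106, kept {P2, P3, P6}.
Then minimize lease: best is 159, kept {P2}.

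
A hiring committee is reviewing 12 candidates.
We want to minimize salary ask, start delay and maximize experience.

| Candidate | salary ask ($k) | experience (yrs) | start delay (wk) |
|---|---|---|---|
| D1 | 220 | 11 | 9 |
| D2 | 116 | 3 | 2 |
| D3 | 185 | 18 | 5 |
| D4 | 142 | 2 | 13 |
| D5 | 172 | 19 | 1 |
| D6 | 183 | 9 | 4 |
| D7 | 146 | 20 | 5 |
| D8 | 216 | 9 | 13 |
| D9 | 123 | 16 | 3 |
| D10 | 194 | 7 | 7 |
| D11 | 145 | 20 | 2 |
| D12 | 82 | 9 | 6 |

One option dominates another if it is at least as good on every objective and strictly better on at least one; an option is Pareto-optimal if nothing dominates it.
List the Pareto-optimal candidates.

D2, D5, D9, D11, D12

D1: dominated by D3 (salary ask 185≤220, experience 18≥11, start delay 5≤9).
D2: not dominated.
D3: dominated by D5 (salary ask 172≤185, experience 19≥18, start delay 1≤5).
D4: dominated by D2 (salary ask 116≤142, experience 3≥2, start delay 2≤13).
D5: not dominated (best start delay).
D6: dominated by D5 (salary ask 172≤183, experience 19≥9, start delay 1≤4).
D7: dominated by D11 (salary ask 145≤146, experience 20≥20, start delay 2≤5).
D8: dominated by D3 (salary ask 185≤216, experience 18≥9, start delay 5≤13).
D9: not dominated.
D10: dominated by D3 (salary ask 185≤194, experience 18≥7, start delay 5≤7).
D11: not dominated.
D12: not dominated (best salary ask).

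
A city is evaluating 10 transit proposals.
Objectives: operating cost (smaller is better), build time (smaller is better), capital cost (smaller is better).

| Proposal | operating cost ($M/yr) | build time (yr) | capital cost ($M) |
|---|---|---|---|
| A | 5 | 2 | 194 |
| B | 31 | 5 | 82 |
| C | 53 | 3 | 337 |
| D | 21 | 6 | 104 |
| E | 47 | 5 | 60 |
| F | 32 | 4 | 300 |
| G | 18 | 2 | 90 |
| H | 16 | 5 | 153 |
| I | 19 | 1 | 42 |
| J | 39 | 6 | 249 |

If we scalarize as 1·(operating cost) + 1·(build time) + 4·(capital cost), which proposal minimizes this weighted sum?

A: 1·5 + 1·2 + 4·194 = 783
B: 1·31 + 1·5 + 4·82 = 364
C: 1·53 + 1·3 + 4·337 = 1404
D: 1·21 + 1·6 + 4·104 = 443
E: 1·47 + 1·5 + 4·60 = 292
F: 1·32 + 1·4 + 4·300 = 1236
G: 1·18 + 1·2 + 4·90 = 380
H: 1·16 + 1·5 + 4·153 = 633
I: 1·19 + 1·1 + 4·42 = 188
J: 1·39 + 1·6 + 4·249 = 1041
Lowest: I at 188.

I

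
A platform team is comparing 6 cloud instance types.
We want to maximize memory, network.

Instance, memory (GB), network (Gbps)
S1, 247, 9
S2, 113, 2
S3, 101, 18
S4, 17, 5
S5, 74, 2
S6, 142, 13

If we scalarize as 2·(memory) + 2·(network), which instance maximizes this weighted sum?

S1: 2·247 + 2·9 = 512
S2: 2·113 + 2·2 = 230
S3: 2·101 + 2·18 = 238
S4: 2·17 + 2·5 = 44
S5: 2·74 + 2·2 = 152
S6: 2·142 + 2·13 = 310
Highest: S1 at 512.

S1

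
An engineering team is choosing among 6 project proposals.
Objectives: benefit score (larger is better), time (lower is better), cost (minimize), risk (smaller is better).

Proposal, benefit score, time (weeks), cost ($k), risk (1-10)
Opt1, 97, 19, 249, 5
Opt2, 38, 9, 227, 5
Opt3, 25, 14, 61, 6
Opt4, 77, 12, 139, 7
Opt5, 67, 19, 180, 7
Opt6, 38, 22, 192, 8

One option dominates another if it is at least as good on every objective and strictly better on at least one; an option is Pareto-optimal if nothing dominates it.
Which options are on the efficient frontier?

Opt1: not dominated (best benefit score).
Opt2: not dominated (best time).
Opt3: not dominated (best cost).
Opt4: not dominated.
Opt5: dominated by Opt4 (benefit score 77≥67, time 12≤19, cost 139≤180, risk 7≤7).
Opt6: dominated by Opt4 (benefit score 77≥38, time 12≤22, cost 139≤192, risk 7≤8).

Opt1, Opt2, Opt3, Opt4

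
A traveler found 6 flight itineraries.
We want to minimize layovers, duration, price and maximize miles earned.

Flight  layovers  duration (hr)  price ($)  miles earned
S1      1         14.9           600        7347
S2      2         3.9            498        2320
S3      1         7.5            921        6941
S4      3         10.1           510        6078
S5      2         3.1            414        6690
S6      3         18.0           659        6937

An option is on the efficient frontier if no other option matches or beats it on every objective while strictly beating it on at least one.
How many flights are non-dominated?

S1: not dominated (best miles earned).
S2: dominated by S5 (layovers 2≤2, duration 3.1≤3.9, price 414≤498, miles earned 6690≥2320).
S3: not dominated.
S4: dominated by S5 (layovers 2≤3, duration 3.1≤10.1, price 414≤510, miles earned 6690≥6078).
S5: not dominated (best duration).
S6: dominated by S1 (layovers 1≤3, duration 14.9≤18.0, price 600≤659, miles earned 7347≥6937).
Pareto-optimal: S1, S3, S5 → 3.

3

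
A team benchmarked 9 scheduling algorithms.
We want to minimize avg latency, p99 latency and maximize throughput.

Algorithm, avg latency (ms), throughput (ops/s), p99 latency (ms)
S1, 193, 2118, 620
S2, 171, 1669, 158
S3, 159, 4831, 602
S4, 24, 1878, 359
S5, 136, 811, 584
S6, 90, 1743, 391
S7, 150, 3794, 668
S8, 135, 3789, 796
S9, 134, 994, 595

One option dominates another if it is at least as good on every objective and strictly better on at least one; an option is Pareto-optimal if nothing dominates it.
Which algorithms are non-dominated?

S1: dominated by S3 (avg latency 159≤193, throughput 4831≥2118, p99 latency 602≤620).
S2: not dominated (best p99 latency).
S3: not dominated (best throughput).
S4: not dominated (best avg latency).
S5: dominated by S4 (avg latency 24≤136, throughput 1878≥811, p99 latency 359≤584).
S6: dominated by S4 (avg latency 24≤90, throughput 1878≥1743, p99 latency 359≤391).
S7: not dominated.
S8: not dominated.
S9: dominated by S4 (avg latency 24≤134, throughput 1878≥994, p99 latency 359≤595).

S2, S3, S4, S7, S8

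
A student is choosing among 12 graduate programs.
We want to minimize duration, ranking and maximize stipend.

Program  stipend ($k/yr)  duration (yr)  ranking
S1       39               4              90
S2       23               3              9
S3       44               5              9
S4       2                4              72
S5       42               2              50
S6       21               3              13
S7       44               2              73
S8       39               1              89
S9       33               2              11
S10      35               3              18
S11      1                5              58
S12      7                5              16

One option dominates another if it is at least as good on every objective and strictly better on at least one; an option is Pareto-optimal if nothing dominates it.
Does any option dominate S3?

S1: worse on stipend (39 vs 44).
S2: worse on stipend (23 vs 44).
S4: worse on stipend (2 vs 44).
S5: worse on stipend (42 vs 44).
S6: worse on stipend (21 vs 44).
S7: worse on ranking (73 vs 9).
S8: worse on stipend (39 vs 44).
S9: worse on stipend (33 vs 44).
S10: worse on stipend (35 vs 44).
S11: worse on stipend (1 vs 44).
S12: worse on stipend (7 vs 44).
No option is at least as good as S3 on every objective and strictly better on one.

No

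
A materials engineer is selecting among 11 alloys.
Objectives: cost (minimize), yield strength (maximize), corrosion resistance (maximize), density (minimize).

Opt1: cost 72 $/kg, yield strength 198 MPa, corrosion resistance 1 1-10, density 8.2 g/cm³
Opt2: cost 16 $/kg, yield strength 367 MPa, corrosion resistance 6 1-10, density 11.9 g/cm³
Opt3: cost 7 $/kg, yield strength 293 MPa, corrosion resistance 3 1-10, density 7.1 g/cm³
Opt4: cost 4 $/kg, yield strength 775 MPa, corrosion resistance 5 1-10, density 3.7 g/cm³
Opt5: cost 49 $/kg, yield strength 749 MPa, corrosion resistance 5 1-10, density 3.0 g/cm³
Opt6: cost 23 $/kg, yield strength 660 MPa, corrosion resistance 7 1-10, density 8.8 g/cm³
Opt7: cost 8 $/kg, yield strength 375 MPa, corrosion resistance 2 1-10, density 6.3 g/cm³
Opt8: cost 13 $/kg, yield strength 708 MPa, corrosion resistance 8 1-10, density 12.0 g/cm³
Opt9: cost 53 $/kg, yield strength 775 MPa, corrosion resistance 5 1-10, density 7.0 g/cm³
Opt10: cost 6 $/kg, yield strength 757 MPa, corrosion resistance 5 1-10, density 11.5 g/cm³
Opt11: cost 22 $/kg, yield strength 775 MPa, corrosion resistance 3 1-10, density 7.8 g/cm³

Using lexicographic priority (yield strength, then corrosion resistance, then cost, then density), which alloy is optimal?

First maximize yield strength: best is 775, kept {Opt4, Opt9, Opt11}.
Then maximize corrosion resistance: best is 5, kept {Opt4, Opt9}.
Then minimize cost: best is 4, kept {Opt4}.

Opt4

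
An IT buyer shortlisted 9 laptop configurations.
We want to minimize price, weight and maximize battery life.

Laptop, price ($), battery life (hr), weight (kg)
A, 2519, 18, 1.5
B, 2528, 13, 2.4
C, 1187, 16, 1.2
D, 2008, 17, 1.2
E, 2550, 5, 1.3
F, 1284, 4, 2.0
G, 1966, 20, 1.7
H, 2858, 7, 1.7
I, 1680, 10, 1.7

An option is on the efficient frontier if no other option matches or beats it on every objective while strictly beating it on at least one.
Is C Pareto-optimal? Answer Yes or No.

Yes

A: worse on price (2519 vs 1187).
B: worse on price (2528 vs 1187).
D: worse on price (2008 vs 1187).
E: worse on price (2550 vs 1187).
F: worse on price (1284 vs 1187).
G: worse on price (1966 vs 1187).
H: worse on price (2858 vs 1187).
I: worse on price (1680 vs 1187).
No option is at least as good as C on every objective and strictly better on one.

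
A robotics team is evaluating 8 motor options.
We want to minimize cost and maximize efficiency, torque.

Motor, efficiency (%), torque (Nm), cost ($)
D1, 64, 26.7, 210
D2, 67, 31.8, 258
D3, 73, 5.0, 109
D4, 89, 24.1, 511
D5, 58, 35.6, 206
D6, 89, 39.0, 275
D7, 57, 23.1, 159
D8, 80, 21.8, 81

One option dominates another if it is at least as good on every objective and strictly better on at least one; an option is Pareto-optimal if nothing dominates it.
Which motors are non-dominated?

D1, D2, D5, D6, D7, D8

D1: not dominated.
D2: not dominated.
D3: dominated by D8 (efficiency 80≥73, torque 21.8≥5.0, cost 81≤109).
D4: dominated by D6 (efficiency 89≥89, torque 39.0≥24.1, cost 275≤511).
D5: not dominated.
D6: not dominated (best torque).
D7: not dominated.
D8: not dominated (best cost).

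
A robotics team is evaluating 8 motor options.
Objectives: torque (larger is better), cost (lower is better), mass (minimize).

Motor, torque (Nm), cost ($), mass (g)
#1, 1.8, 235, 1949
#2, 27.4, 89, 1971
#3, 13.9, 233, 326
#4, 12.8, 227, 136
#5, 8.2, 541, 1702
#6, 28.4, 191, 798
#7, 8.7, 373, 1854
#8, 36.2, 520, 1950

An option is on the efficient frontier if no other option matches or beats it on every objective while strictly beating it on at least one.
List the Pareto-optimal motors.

#1: dominated by #3 (torque 13.9≥1.8, cost 233≤235, mass 326≤1949).
#2: not dominated (best cost).
#3: not dominated.
#4: not dominated (best mass).
#5: dominated by #3 (torque 13.9≥8.2, cost 233≤541, mass 326≤1702).
#6: not dominated.
#7: dominated by #3 (torque 13.9≥8.7, cost 233≤373, mass 326≤1854).
#8: not dominated (best torque).

#2, #3, #4, #6, #8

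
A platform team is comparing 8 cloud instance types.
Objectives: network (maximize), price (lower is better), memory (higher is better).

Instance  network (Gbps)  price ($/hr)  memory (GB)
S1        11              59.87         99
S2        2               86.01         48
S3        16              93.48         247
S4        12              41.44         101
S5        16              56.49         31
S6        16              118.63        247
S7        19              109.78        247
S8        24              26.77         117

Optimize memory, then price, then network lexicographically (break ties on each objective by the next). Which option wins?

First maximize memory: best is 247, kept {S3, S6, S7}.
Then minimize price: best is 93.48, kept {S3}.

S3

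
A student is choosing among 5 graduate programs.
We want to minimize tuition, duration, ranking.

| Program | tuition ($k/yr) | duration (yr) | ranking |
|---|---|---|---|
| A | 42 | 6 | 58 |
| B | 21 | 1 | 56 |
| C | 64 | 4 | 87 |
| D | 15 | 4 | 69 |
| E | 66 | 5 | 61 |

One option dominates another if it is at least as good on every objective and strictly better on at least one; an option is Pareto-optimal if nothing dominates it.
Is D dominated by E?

E vs D: E is worse on tuition (66 vs 15), so it does not dominate D.

No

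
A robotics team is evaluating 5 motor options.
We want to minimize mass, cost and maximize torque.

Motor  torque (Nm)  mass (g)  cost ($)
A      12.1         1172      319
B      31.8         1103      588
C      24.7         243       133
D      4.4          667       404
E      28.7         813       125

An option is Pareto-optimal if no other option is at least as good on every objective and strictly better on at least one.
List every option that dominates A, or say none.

C: torque 24.7≥12.1, mass 243≤1172, cost 133≤319 — dominates A.
E: torque 28.7≥12.1, mass 813≤1172, cost 125≤319 — dominates A.
Others (B, D) are each worse than A on at least one objective.

C, E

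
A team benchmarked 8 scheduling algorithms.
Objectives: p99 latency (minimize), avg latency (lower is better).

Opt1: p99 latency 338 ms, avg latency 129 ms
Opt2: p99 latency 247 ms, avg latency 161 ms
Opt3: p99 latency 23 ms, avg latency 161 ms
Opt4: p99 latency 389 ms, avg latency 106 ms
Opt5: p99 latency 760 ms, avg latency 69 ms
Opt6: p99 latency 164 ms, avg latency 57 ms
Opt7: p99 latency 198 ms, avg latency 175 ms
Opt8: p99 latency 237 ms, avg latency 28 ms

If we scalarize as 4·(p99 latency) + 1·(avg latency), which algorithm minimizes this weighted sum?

Opt1: 4·338 + 1·129 = 1481
Opt2: 4·247 + 1·161 = 1149
Opt3: 4·23 + 1·161 = 253
Opt4: 4·389 + 1·106 = 1662
Opt5: 4·760 + 1·69 = 3109
Opt6: 4·164 + 1·57 = 713
Opt7: 4·198 + 1·175 = 967
Opt8: 4·237 + 1·28 = 976
Lowest: Opt3 at 253.

Opt3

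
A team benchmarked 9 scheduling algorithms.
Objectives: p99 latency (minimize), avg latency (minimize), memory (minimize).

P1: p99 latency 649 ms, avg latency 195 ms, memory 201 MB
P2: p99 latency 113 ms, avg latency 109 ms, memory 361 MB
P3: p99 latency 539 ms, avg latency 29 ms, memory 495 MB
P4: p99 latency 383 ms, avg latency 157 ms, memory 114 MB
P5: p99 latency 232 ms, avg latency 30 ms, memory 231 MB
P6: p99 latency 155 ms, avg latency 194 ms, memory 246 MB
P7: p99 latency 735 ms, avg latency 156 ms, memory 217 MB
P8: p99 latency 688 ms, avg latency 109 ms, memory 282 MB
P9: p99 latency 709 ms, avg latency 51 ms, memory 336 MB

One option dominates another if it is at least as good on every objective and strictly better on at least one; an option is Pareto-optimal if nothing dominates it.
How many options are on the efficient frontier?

P1: dominated by P4 (p99 latency 383≤649, avg latency 157≤195, memory 114≤201).
P2: not dominated (best p99 latency).
P3: not dominated (best avg latency).
P4: not dominated (best memory).
P5: not dominated.
P6: not dominated.
P7: not dominated.
P8: dominated by P5 (p99 latency 232≤688, avg latency 30≤109, memory 231≤282).
P9: dominated by P5 (p99 latency 232≤709, avg latency 30≤51, memory 231≤336).
Pareto-optimal: P2, P3, P4, P5, P6, P7 → 6.

6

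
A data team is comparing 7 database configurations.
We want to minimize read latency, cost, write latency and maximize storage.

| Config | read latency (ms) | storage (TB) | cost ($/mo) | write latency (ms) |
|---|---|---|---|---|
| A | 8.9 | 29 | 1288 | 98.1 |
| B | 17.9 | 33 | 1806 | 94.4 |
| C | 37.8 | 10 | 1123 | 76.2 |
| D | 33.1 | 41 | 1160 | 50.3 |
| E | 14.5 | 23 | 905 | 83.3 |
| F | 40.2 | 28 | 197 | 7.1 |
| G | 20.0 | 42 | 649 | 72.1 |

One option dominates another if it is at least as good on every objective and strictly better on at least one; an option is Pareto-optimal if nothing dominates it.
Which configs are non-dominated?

A, B, D, E, F, G

A: not dominated (best read latency).
B: not dominated.
C: dominated by G (read latency 20.0≤37.8, storage 42≥10, cost 649≤1123, write latency 72.1≤76.2).
D: not dominated.
E: not dominated.
F: not dominated (best cost).
G: not dominated (best storage).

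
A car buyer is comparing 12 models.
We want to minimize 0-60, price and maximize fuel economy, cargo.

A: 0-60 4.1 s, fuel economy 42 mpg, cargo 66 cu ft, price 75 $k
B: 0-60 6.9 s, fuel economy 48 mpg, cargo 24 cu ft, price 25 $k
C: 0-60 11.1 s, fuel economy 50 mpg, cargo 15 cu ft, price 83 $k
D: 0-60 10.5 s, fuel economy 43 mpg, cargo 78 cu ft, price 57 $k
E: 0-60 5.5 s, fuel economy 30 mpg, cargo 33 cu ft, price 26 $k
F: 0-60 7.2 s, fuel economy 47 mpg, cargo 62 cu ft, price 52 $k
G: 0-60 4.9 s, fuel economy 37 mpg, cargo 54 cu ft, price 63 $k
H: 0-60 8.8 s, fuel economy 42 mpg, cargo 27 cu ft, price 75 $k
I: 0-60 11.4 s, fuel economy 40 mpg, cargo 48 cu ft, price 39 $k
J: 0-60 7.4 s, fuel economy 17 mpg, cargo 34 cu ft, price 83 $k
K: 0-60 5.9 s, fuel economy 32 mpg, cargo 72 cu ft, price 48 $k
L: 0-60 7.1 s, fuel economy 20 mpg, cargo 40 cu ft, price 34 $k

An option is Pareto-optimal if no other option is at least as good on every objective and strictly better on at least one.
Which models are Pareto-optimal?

A: not dominated (best 0-60).
B: not dominated (best price).
C: not dominated (best fuel economy).
D: not dominated (best cargo).
E: not dominated.
F: not dominated.
G: not dominated.
H: dominated by A (0-60 4.1≤8.8, fuel economy 42≥42, cargo 66≥27, price 75≤75).
I: not dominated.
J: dominated by A (0-60 4.1≤7.4, fuel economy 42≥17, cargo 66≥34, price 75≤83).
K: not dominated.
L: not dominated.

A, B, C, D, E, F, G, I, K, L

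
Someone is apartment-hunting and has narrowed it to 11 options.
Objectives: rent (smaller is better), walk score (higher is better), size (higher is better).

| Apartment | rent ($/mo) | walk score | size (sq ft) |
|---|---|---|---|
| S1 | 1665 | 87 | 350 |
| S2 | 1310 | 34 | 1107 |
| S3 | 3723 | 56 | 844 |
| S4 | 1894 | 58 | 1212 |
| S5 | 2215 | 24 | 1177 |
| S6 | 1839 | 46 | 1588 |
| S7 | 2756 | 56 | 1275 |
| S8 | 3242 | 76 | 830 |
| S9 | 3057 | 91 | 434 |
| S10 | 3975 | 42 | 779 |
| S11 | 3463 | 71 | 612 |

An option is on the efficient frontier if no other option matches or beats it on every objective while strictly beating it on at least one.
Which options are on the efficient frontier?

S1, S2, S4, S6, S7, S8, S9

S1: not dominated.
S2: not dominated (best rent).
S3: dominated by S4 (rent 1894≤3723, walk score 58≥56, size 1212≥844).
S4: not dominated.
S5: dominated by S4 (rent 1894≤2215, walk score 58≥24, size 1212≥1177).
S6: not dominated (best size).
S7: not dominated.
S8: not dominated.
S9: not dominated (best walk score).
S10: dominated by S3 (rent 3723≤3975, walk score 56≥42, size 844≥779).
S11: dominated by S8 (rent 3242≤3463, walk score 76≥71, size 830≥612).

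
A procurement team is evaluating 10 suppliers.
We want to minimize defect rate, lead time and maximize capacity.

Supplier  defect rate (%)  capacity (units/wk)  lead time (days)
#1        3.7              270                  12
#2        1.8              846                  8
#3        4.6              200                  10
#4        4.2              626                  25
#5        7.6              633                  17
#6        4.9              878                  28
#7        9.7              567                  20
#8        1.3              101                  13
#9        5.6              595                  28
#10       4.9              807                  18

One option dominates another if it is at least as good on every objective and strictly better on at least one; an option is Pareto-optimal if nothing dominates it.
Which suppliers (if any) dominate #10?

#2: defect rate 1.8≤4.9, capacity 846≥807, lead time 8≤18 — dominates #10.
Others (#1, #3, #4, #5, #6, #7, #8, #9) are each worse than #10 on at least one objective.

#2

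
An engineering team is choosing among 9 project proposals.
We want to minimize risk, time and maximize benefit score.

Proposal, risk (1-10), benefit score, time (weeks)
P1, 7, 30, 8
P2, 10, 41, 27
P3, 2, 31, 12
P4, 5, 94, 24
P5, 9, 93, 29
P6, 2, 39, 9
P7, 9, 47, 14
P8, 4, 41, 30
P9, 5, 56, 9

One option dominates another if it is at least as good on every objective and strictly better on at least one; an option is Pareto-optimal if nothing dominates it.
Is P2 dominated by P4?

P4 vs P2: risk 5≤10, benefit score 94≥41, time 24≤27 — P4 is at least as good on every objective with at least one strict improvement.

Yes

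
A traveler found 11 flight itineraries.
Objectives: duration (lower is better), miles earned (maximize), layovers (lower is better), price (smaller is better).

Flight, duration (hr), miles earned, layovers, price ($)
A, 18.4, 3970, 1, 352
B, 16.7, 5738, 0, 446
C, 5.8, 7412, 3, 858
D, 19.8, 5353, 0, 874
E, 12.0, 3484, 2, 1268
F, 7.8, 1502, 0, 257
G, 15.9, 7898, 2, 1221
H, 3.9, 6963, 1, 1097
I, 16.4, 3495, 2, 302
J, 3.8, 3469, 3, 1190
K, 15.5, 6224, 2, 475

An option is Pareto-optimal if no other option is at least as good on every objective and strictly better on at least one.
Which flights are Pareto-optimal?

A: not dominated.
B: not dominated.
C: not dominated.
D: dominated by B (duration 16.7≤19.8, miles earned 5738≥5353, layovers 0≤0, price 446≤874).
E: dominated by H (duration 3.9≤12.0, miles earned 6963≥3484, layovers 1≤2, price 1097≤1268).
F: not dominated (best price).
G: not dominated (best miles earned).
H: not dominated.
I: not dominated.
J: not dominated (best duration).
K: not dominated.

A, B, C, F, G, H, I, J, K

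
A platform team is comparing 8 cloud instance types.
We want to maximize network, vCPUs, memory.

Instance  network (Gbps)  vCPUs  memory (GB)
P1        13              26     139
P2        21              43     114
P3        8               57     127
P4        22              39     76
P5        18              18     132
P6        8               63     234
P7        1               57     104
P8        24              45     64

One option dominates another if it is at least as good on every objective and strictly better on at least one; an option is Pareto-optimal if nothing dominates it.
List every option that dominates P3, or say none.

P6

P6: network 8≥8, vCPUs 63≥57, memory 234≥127 — dominates P3.
Others (P1, P2, P4, P5, P7, P8) are each worse than P3 on at least one objective.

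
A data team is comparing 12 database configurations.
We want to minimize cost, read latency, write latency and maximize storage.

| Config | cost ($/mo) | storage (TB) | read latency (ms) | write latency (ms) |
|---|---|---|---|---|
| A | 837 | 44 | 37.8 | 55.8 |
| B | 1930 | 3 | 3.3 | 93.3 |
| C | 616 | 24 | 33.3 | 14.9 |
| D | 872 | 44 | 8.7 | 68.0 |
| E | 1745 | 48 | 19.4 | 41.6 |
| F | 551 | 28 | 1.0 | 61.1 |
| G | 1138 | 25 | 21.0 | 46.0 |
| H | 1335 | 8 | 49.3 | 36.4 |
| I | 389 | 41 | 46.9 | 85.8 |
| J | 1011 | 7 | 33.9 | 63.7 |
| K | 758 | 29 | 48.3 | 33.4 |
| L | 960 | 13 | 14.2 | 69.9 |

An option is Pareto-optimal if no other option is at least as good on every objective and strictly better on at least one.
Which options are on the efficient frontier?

A, C, D, E, F, G, I, K

A: not dominated.
B: dominated by F (cost 551≤1930, storage 28≥3, read latency 1.0≤3.3, write latency 61.1≤93.3).
C: not dominated (best write latency).
D: not dominated.
E: not dominated (best storage).
F: not dominated (best read latency).
G: not dominated.
H: dominated by C (cost 616≤1335, storage 24≥8, read latency 33.3≤49.3, write latency 14.9≤36.4).
I: not dominated (best cost).
J: dominated by C (cost 616≤1011, storage 24≥7, read latency 33.3≤33.9, write latency 14.9≤63.7).
K: not dominated.
L: dominated by D (cost 872≤960, storage 44≥13, read latency 8.7≤14.2, write latency 68.0≤69.9).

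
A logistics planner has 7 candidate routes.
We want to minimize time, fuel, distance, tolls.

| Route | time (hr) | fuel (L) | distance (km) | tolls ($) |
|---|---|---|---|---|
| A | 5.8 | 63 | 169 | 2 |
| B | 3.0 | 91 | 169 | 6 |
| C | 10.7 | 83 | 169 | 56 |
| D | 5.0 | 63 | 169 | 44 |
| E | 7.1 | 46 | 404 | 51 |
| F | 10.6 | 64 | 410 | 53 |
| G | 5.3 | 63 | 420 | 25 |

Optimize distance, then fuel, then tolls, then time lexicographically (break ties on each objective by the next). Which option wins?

A

First minimize distance: best is 169, kept {A, B, C, D}.
Then minimize fuel: best is 63, kept {A, D}.
Then minimize tolls: best is 2, kept {A}.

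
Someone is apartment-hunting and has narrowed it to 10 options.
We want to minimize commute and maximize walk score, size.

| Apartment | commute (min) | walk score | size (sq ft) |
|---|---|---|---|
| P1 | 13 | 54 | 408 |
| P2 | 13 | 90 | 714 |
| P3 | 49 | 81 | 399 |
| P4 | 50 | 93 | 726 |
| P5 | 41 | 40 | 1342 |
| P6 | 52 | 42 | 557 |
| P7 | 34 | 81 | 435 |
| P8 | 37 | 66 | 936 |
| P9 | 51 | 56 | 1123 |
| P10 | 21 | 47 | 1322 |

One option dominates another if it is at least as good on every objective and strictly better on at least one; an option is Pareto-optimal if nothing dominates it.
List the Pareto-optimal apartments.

P2, P4, P5, P8, P9, P10

P1: dominated by P2 (commute 13≤13, walk score 90≥54, size 714≥408).
P2: not dominated.
P3: dominated by P2 (commute 13≤49, walk score 90≥81, size 714≥399).
P4: not dominated (best walk score).
P5: not dominated (best size).
P6: dominated by P2 (commute 13≤52, walk score 90≥42, size 714≥557).
P7: dominated by P2 (commute 13≤34, walk score 90≥81, size 714≥435).
P8: not dominated.
P9: not dominated.
P10: not dominated.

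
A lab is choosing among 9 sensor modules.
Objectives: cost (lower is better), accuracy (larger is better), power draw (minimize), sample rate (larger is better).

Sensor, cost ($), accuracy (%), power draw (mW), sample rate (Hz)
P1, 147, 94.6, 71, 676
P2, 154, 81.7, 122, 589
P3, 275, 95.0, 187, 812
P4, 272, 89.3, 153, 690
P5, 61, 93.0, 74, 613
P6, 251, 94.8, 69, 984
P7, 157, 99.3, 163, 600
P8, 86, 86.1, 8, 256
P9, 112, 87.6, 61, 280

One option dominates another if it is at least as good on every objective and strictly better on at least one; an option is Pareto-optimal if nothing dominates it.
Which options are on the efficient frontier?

P1, P3, P5, P6, P7, P8, P9

P1: not dominated.
P2: dominated by P1 (cost 147≤154, accuracy 94.6≥81.7, power draw 71≤122, sample rate 676≥589).
P3: not dominated.
P4: dominated by P6 (cost 251≤272, accuracy 94.8≥89.3, power draw 69≤153, sample rate 984≥690).
P5: not dominated (best cost).
P6: not dominated (best sample rate).
P7: not dominated (best accuracy).
P8: not dominated (best power draw).
P9: not dominated.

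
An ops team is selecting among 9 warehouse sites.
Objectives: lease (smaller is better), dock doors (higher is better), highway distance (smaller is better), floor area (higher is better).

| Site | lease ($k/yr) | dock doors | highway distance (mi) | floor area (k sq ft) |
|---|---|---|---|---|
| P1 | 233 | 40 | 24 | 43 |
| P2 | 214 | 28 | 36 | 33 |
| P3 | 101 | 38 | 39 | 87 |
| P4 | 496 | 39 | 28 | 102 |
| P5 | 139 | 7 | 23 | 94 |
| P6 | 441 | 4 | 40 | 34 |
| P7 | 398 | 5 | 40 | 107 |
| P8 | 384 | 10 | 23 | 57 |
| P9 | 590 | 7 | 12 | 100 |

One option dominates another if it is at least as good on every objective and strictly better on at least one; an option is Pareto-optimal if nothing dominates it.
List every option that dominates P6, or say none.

P1: lease 233≤441, dock doors 40≥4, highway distance 24≤40, floor area 43≥34 — dominates P6.
P3: lease 101≤441, dock doors 38≥4, highway distance 39≤40, floor area 87≥34 — dominates P6.
P5: lease 139≤441, dock doors 7≥4, highway distance 23≤40, floor area 94≥34 — dominates P6.
P7: lease 398≤441, dock doors 5≥4, highway distance 40≤40, floor area 107≥34 — dominates P6.
P8: lease 384≤441, dock doors 10≥4, highway distance 23≤40, floor area 57≥34 — dominates P6.
Others (P2, P4, P9) are each worse than P6 on at least one objective.

P1, P3, P5, P7, P8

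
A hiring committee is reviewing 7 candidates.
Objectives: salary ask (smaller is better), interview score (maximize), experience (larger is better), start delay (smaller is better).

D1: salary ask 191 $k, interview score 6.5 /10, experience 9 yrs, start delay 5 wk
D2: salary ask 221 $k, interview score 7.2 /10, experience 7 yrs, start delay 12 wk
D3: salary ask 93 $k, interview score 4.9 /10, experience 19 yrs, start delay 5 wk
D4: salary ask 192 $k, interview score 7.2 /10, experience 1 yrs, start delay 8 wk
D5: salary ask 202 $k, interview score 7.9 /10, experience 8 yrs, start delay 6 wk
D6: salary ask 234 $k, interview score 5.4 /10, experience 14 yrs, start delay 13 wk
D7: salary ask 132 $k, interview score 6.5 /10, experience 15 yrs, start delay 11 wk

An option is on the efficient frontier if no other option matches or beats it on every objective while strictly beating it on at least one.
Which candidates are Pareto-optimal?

D1, D3, D4, D5, D7

D1: not dominated.
D2: dominated by D5 (salary ask 202≤221, interview score 7.9≥7.2, experience 8≥7, start delay 6≤12).
D3: not dominated (best salary ask).
D4: not dominated.
D5: not dominated (best interview score).
D6: dominated by D7 (salary ask 132≤234, interview score 6.5≥5.4, experience 15≥14, start delay 11≤13).
D7: not dominated.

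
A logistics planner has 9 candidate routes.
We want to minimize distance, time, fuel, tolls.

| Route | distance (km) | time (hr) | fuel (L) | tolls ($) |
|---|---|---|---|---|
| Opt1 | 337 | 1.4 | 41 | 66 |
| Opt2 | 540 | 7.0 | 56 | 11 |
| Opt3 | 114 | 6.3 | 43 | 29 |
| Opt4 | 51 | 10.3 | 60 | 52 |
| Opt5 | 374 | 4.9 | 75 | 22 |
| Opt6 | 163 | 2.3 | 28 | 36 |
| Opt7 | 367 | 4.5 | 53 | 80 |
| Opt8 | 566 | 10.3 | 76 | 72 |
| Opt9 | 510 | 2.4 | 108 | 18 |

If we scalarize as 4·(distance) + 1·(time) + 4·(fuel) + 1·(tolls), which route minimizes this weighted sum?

Opt4

Opt1: 4·337 + 1·1.4 + 4·41 + 1·66 = 1579.4
Opt2: 4·540 + 1·7.0 + 4·56 + 1·11 = 2402.0
Opt3: 4·114 + 1·6.3 + 4·43 + 1·29 = 663.3
Opt4: 4·51 + 1·10.3 + 4·60 + 1·52 = 506.3
Opt5: 4·374 + 1·4.9 + 4·75 + 1·22 = 1822.9
Opt6: 4·163 + 1·2.3 + 4·28 + 1·36 = 802.3
Opt7: 4·367 + 1·4.5 + 4·53 + 1·80 = 1764.5
Opt8: 4·566 + 1·10.3 + 4·76 + 1·72 = 2650.3
Opt9: 4·510 + 1·2.4 + 4·108 + 1·18 = 2492.4
Lowest: Opt4 at 506.3.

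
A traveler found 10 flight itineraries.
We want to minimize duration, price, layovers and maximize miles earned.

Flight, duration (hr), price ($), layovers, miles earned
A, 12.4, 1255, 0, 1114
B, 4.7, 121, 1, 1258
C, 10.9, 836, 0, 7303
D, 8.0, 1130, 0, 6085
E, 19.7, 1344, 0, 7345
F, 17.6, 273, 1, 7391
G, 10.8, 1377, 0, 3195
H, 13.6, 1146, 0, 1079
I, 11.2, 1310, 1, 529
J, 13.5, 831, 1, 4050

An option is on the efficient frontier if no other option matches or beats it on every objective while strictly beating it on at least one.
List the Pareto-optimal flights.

B, C, D, E, F, J

A: dominated by C (duration 10.9≤12.4, price 836≤1255, layovers 0≤0, miles earned 7303≥1114).
B: not dominated (best duration).
C: not dominated.
D: not dominated.
E: not dominated.
F: not dominated (best miles earned).
G: dominated by D (duration 8.0≤10.8, price 1130≤1377, layovers 0≤0, miles earned 6085≥3195).
H: dominated by C (duration 10.9≤13.6, price 836≤1146, layovers 0≤0, miles earned 7303≥1079).
I: dominated by B (duration 4.7≤11.2, price 121≤1310, layovers 1≤1, miles earned 1258≥529).
J: not dominated.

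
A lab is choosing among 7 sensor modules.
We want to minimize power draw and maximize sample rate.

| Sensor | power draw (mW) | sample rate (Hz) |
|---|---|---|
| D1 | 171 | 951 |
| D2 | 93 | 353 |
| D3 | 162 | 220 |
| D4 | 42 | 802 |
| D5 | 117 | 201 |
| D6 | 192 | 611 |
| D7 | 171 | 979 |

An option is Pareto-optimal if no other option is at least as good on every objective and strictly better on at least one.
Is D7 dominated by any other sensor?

No

D1: worse on sample rate (951 vs 979).
D2: worse on sample rate (353 vs 979).
D3: worse on sample rate (220 vs 979).
D4: worse on sample rate (802 vs 979).
D5: worse on sample rate (201 vs 979).
D6: worse on power draw (192 vs 171).
No option is at least as good as D7 on every objective and strictly better on one.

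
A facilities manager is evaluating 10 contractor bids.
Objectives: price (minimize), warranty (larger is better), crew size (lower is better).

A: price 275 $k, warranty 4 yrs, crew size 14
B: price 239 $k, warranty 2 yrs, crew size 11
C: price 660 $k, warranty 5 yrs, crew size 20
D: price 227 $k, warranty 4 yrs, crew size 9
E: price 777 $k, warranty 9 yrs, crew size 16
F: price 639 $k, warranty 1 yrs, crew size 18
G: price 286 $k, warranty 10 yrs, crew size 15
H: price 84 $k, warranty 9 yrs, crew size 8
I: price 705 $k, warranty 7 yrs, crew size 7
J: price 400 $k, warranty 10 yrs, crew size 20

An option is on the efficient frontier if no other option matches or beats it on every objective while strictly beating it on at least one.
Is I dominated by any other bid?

No

A: worse on warranty (4 vs 7).
B: worse on warranty (2 vs 7).
C: worse on warranty (5 vs 7).
D: worse on warranty (4 vs 7).
E: worse on price (777 vs 705).
F: worse on warranty (1 vs 7).
G: worse on crew size (15 vs 7).
H: worse on crew size (8 vs 7).
J: worse on crew size (20 vs 7).
No option is at least as good as I on every objective and strictly better on one.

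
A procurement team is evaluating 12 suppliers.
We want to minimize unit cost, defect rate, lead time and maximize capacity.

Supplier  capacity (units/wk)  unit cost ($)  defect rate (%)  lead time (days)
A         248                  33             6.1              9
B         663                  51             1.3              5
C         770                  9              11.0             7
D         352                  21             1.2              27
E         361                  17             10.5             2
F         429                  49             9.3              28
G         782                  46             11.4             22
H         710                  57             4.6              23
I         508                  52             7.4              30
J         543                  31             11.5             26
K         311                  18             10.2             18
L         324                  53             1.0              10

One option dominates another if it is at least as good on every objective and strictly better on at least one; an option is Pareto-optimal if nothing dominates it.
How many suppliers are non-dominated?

10

A: not dominated.
B: not dominated.
C: not dominated (best unit cost).
D: not dominated.
E: not dominated (best lead time).
F: not dominated.
G: not dominated (best capacity).
H: not dominated.
I: dominated by B (capacity 663≥508, unit cost 51≤52, defect rate 1.3≤7.4, lead time 5≤30).
J: dominated by C (capacity 770≥543, unit cost 9≤31, defect rate 11.0≤11.5, lead time 7≤26).
K: not dominated.
L: not dominated (best defect rate).
Pareto-optimal: A, B, C, D, E, F, G, H, K, L → 10.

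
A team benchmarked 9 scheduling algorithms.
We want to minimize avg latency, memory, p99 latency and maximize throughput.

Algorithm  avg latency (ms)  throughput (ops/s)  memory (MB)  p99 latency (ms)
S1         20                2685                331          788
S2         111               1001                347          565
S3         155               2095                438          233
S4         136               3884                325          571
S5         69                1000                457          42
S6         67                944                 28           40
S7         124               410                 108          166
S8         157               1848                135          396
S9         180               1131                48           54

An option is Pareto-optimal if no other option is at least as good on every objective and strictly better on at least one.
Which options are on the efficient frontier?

S1: not dominated (best avg latency).
S2: not dominated.
S3: not dominated.
S4: not dominated (best throughput).
S5: not dominated.
S6: not dominated (best memory).
S7: dominated by S6 (avg latency 67≤124, throughput 944≥410, memory 28≤108, p99 latency 40≤166).
S8: not dominated.
S9: not dominated.

S1, S2, S3, S4, S5, S6, S8, S9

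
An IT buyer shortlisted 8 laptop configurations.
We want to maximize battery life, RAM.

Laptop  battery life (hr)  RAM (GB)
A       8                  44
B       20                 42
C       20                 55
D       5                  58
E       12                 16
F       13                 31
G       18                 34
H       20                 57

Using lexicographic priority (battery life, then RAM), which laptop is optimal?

H

First maximize battery life: best is 20, kept {B, C, H}.
Then maximize RAM: best is 57, kept {H}.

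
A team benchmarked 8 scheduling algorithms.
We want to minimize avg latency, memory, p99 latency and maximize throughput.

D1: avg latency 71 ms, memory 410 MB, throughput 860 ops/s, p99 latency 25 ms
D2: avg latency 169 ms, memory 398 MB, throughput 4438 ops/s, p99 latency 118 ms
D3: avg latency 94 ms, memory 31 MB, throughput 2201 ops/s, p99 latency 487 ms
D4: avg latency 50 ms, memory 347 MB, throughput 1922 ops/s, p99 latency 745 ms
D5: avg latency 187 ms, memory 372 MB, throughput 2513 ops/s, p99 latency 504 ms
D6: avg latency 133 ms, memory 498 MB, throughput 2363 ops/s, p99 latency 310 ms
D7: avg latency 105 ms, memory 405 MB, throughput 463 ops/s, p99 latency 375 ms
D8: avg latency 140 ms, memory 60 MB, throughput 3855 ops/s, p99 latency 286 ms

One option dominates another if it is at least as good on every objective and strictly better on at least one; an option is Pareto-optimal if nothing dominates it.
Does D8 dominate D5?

Yes

D8 vs D5: avg latency 140≤187, memory 60≤372, throughput 3855≥2513, p99 latency 286≤504 — D8 is at least as good on every objective with at least one strict improvement.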